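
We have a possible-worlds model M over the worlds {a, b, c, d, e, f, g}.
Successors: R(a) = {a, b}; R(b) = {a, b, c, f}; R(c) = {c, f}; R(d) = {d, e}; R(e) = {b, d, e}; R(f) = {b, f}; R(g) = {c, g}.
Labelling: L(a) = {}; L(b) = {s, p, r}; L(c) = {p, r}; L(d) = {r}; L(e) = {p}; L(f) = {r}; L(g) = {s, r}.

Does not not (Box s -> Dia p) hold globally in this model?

Yes

Let φ = not not (Box s -> Dia p). Evaluate φ at each world:
  a (successors {a, b}): φ is true.
  b (successors {a, b, c, f}): φ is true.
  c (successors {c, f}): φ is true.
  d (successors {d, e}): φ is true.
  e (successors {b, d, e}): φ is true.
  f (successors {b, f}): φ is true.
  g (successors {c, g}): φ is true.
For instance, at b:
  At b: not (Box s -> Dia p) is false, so not not (Box s -> Dia p) is true.
    At b: Box s -> Dia p is true, so not (Box s -> Dia p) is false.
      At b: Box s is false, Dia p is true, so Box s -> Dia p is true.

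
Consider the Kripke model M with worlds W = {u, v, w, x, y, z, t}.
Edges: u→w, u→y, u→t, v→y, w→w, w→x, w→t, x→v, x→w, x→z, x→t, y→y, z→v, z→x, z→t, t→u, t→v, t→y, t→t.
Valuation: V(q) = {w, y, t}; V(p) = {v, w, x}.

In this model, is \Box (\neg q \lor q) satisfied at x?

Yes

At x: \Box (\neg q \lor q) requires \neg q \lor q at every successor {v, w, z, t}.
  At v: \neg q \lor q is true.
  At w: \neg q \lor q is true.
  At z: \neg q \lor q is true.
  At t: \neg q \lor q is true.
So \Box (\neg q \lor q) is true at x.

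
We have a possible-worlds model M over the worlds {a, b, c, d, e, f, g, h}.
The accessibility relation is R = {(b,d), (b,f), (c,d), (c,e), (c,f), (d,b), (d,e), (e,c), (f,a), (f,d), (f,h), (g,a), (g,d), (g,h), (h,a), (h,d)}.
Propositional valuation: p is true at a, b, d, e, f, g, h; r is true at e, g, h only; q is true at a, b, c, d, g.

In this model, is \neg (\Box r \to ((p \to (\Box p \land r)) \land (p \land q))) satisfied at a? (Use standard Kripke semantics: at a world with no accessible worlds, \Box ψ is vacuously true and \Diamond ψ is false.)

Yes

At a: \Box r \to ((p \to (\Box p \land r)) \land (p \land q)) is false, so \neg (\Box r \to ((p \to (\Box p \land r)) \land (p \land q))) is true.
  At a: \Box r is true, (p \to (\Box p \land r)) \land (p \land q) is false, so \Box r \to ((p \to (\Box p \land r)) \land (p \land q)) is false.
    At a: no accessible worlds, so \Box r holds vacuously.
    At a: p \to (\Box p \land r) is false, p \land q is true, so (p \to (\Box p \land r)) \land (p \land q) is false.
      At a: p is true, \Box p \land r is false, so p \to (\Box p \land r) is false.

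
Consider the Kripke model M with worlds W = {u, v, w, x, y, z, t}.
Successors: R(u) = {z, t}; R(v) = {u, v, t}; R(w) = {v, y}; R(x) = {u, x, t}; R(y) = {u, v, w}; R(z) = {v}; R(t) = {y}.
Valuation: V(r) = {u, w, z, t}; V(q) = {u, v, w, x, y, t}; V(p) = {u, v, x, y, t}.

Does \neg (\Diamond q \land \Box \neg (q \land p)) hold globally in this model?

Yes

Recall that \Box ψ holds at a world iff ψ holds at every accessible world, and \Diamond ψ holds iff ψ holds at some accessible world.
Let φ = \neg (\Diamond q \land \Box \neg (q \land p)). Evaluate φ at each world:
  u (successors {z, t}): φ is true.
  v (successors {u, v, t}): φ is true.
  w (successors {v, y}): φ is true.
  x (successors {u, x, t}): φ is true.
  y (successors {u, v, w}): φ is true.
  z (successors {v}): φ is true.
  t (successors {y}): φ is true.
For instance, at v:
  At v: \Diamond q \land \Box \neg (q \land p) is false, so \neg (\Diamond q \land \Box \neg (q \land p)) is true.
    At v: \Diamond q is true, \Box \neg (q \land p) is false, so \Diamond q \land \Box \neg (q \land p) is false.
      At v: \Diamond q requires q at some successor in {u, v, t}.
        q holds at u, so \Diamond q is true at v.
      At v: \Box \neg (q \land p) requires \neg (q \land p) at every successor {u, v, t}.
        \neg (q \land p) fails at u, so \Box \neg (q \land p) is false at v.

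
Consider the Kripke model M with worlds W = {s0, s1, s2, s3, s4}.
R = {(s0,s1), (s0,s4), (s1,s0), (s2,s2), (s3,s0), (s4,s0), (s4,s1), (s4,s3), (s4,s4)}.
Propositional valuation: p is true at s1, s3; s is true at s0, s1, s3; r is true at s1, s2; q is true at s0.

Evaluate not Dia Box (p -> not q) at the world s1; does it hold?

Recall that Box ψ holds at a world iff ψ holds at every accessible world, and Dia ψ holds iff ψ holds at some accessible world.
At s1: Dia Box (p -> not q) is true, so not Dia Box (p -> not q) is false.
  At s1: Dia Box (p -> not q) requires Box (p -> not q) at some successor in {s0}.
    Box (p -> not q) holds at s0, so Dia Box (p -> not q) is true at s1.
      At s0: Box (p -> not q) requires p -> not q at every successor {s1, s4}.
        At s1: p -> not q is true.
        At s4: p -> not q is true.
      So Box (p -> not q) is true at s0.

No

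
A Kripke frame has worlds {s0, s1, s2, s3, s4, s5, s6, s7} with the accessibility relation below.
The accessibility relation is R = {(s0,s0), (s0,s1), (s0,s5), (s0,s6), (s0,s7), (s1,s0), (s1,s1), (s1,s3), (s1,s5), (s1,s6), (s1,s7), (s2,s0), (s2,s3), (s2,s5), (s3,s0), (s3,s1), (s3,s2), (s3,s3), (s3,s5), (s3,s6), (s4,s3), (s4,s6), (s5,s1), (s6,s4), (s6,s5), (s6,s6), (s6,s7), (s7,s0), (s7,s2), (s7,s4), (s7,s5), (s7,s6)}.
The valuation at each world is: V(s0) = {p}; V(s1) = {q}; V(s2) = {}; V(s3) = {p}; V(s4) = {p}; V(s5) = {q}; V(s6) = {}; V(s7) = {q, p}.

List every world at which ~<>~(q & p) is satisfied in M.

Let φ = ~<>~(q & p). Evaluate φ at each world:
  s0 (successors {s0, s1, s5, s6, s7}): φ is false.
  s1 (successors {s0, s1, s3, s5, s6, s7}): φ is false.
  s2 (successors {s0, s3, s5}): φ is false.
  s3 (successors {s0, s1, s2, s3, s5, s6}): φ is false.
  s4 (successors {s3, s6}): φ is false.
  s5 (successors {s1}): φ is false.
  s6 (successors {s4, s5, s6, s7}): φ is false.
  s7 (successors {s0, s2, s4, s5, s6}): φ is false.
For instance, at s1:
  At s1: <>~(q & p) is true, so ~<>~(q & p) is false.
    At s1: <>~(q & p) requires ~(q & p) at some successor in {s0, s1, s3, s5, s6, s7}.
      ~(q & p) holds at s0, so <>~(q & p) is true at s1.
Satisfying worlds: none.

none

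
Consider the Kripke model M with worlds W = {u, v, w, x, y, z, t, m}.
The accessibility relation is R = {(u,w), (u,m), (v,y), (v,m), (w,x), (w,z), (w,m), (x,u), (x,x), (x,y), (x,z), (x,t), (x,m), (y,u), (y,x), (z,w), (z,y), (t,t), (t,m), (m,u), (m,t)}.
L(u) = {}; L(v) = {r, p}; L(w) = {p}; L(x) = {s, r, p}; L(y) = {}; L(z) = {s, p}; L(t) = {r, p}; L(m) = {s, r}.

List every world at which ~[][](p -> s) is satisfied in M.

u, v, w, x, y, t, m

Let φ = ~[][](p -> s). Evaluate φ at each world:
  u (successors {w, m}): φ is true.
  v (successors {y, m}): φ is true.
  w (successors {x, z, m}): φ is true.
  x (successors {u, x, y, z, t, m}): φ is true.
  y (successors {u, x}): φ is true.
  z (successors {w, y}): φ is false.
  t (successors {t, m}): φ is true.
  m (successors {u, t}): φ is true.
For instance, at u:
  At u: [][](p -> s) is false, so ~[][](p -> s) is true.
    At u: [][](p -> s) requires [](p -> s) at every successor {w, m}.
      [](p -> s) fails at m, so [][](p -> s) is false at u.
Satisfying worlds: {u, v, w, x, y, t, m}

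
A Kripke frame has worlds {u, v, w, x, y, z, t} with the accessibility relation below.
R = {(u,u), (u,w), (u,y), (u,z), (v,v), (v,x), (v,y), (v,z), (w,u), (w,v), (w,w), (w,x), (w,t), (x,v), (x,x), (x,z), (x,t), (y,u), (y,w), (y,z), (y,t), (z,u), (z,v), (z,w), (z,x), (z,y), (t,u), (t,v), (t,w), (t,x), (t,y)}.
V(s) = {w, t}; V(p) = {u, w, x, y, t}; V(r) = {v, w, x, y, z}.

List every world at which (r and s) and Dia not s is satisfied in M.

w

Let φ = (r and s) and Dia not s. Evaluate φ at each world:
  u (successors {u, w, y, z}): φ is false.
  v (successors {v, x, y, z}): φ is false.
  w (successors {u, v, w, x, t}): φ is true.
  x (successors {v, x, z, t}): φ is false.
  y (successors {u, w, z, t}): φ is false.
  z (successors {u, v, w, x, y}): φ is false.
  t (successors {u, v, w, x, y}): φ is false.
For instance, at w:
  At w: r and s is true, Dia not s is true, so (r and s) and Dia not s is true.
    At w: Dia not s requires not s at some successor in {u, v, w, x, t}.
      not s holds at u, so Dia not s is true at w.
Satisfying worlds: {w}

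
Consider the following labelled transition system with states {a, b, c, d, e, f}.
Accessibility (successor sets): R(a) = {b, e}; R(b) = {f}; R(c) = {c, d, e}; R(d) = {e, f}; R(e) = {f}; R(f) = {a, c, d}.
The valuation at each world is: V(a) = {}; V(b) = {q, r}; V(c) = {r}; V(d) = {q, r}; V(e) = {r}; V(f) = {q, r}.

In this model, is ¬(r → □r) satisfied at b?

At b: r → □r is true, so ¬(r → □r) is false.
  At b: r is true, □r is true, so r → □r is true.
    At b: □r requires r at every successor {f}.
      At f: r is true.
    So □r is true at b.

No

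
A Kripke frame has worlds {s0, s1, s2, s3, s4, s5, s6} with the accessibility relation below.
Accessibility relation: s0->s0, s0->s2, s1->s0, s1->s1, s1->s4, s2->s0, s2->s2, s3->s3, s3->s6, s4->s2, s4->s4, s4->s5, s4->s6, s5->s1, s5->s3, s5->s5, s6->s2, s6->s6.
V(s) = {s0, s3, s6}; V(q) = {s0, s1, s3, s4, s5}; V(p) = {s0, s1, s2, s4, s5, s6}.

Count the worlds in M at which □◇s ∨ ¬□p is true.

7

Let φ = □◇s ∨ ¬□p. Evaluate φ at each world:
  s0 (successors {s0, s2}): φ is true.
  s1 (successors {s0, s1, s4}): φ is true.
  s2 (successors {s0, s2}): φ is true.
  s3 (successors {s3, s6}): φ is true.
  s4 (successors {s2, s4, s5, s6}): φ is true.
  s5 (successors {s1, s3, s5}): φ is true.
  s6 (successors {s2, s6}): φ is true.
For instance, at s4:
  At s4: □◇s is true, ¬□p is false, so □◇s ∨ ¬□p is true.
    At s4: □◇s requires ◇s at every successor {s2, s4, s5, s6}.
      At s2: ◇s is true.
      At s4: ◇s is true.
      At s5: ◇s is true.
      At s6: ◇s is true.
    So □◇s is true at s4.
    At s4: □p is true, so ¬□p is false.
      At s4: □p requires p at every successor {s2, s4, s5, s6}.
        At s2: p is true.
        At s4: p is true.
        At s5: p is true.
        At s6: p is true.
      So □p is true at s4.
Satisfying worlds: {s0, s1, s2, s3, s4, s5, s6}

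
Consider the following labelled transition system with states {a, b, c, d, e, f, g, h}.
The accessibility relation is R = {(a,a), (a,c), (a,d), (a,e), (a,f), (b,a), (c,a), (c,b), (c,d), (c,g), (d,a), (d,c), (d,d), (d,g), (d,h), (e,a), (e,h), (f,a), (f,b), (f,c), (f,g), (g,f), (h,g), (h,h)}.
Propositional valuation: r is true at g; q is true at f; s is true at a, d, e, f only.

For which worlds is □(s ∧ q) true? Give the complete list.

g

Let φ = □(s ∧ q). Evaluate φ at each world:
  a (successors {a, c, d, e, f}): φ is false.
  b (successors {a}): φ is false.
  c (successors {a, b, d, g}): φ is false.
  d (successors {a, c, d, g, h}): φ is false.
  e (successors {a, h}): φ is false.
  f (successors {a, b, c, g}): φ is false.
  g (successors {f}): φ is true.
  h (successors {g, h}): φ is false.
For instance, at e:
  At e: □(s ∧ q) requires s ∧ q at every successor {a, h}.
    s ∧ q fails at a, so □(s ∧ q) is false at e.
Satisfying worlds: {g}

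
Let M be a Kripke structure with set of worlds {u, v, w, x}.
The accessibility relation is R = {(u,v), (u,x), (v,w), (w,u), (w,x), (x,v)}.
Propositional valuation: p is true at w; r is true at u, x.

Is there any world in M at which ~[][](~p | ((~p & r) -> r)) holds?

No

Recall that []ψ holds at a world iff ψ holds at every accessible world, and <>ψ holds iff ψ holds at some accessible world.
Let φ = ~[][](~p | ((~p & r) -> r)). Evaluate φ at each world:
  u (successors {v, x}): φ is false.
  v (successors {w}): φ is false.
  w (successors {u, x}): φ is false.
  x (successors {v}): φ is false.
For instance, at w:
  At w: [][](~p | ((~p & r) -> r)) is true, so ~[][](~p | ((~p & r) -> r)) is false.
    At w: [][](~p | ((~p & r) -> r)) requires [](~p | ((~p & r) -> r)) at every successor {u, x}.
      At u: [](~p | ((~p & r) -> r)) is true.
      At x: [](~p | ((~p & r) -> r)) is true.
    So [][](~p | ((~p & r) -> r)) is true at w.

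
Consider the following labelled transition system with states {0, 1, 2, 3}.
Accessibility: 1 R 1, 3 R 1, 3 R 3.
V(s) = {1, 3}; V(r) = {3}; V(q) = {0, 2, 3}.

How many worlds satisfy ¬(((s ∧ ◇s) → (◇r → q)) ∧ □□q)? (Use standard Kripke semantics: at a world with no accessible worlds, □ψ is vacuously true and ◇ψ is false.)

Let φ = ¬(((s ∧ ◇s) → (◇r → q)) ∧ □□q). Evaluate φ at each world:
  0 (successors ∅): φ is false.
  1 (successors {1}): φ is true.
  2 (successors ∅): φ is false.
  3 (successors {1, 3}): φ is true.
For instance, at 3:
  At 3: ((s ∧ ◇s) → (◇r → q)) ∧ □□q is false, so ¬(((s ∧ ◇s) → (◇r → q)) ∧ □□q) is true.
    At 3: (s ∧ ◇s) → (◇r → q) is true, □□q is false, so ((s ∧ ◇s) → (◇r → q)) ∧ □□q is false.
      At 3: s ∧ ◇s is true, ◇r → q is true, so (s ∧ ◇s) → (◇r → q) is true.
      At 3: □□q requires □q at every successor {1, 3}.
        □q fails at 1, so □□q is false at 3.
Satisfying worlds: {1, 3}

2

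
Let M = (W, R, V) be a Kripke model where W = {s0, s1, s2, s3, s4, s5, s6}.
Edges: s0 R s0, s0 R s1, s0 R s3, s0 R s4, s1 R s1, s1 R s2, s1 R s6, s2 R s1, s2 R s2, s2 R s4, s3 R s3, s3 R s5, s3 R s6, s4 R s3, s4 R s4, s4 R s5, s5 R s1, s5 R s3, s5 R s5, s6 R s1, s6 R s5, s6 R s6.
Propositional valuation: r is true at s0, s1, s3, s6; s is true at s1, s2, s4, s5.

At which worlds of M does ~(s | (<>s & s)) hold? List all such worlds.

s0, s3, s6

Recall that <>ψ holds at a world iff ψ holds at some accessible world.
Let φ = ~(s | (<>s & s)). Evaluate φ at each world:
  s0 (successors {s0, s1, s3, s4}): φ is true.
  s1 (successors {s1, s2, s6}): φ is false.
  s2 (successors {s1, s2, s4}): φ is false.
  s3 (successors {s3, s5, s6}): φ is true.
  s4 (successors {s3, s4, s5}): φ is false.
  s5 (successors {s1, s3, s5}): φ is false.
  s6 (successors {s1, s5, s6}): φ is true.
For instance, at s4:
  At s4: s | (<>s & s) is true, so ~(s | (<>s & s)) is false.
    At s4: s is true, <>s & s is true, so s | (<>s & s) is true.
      At s4: <>s is true, s is true, so <>s & s is true.
Satisfying worlds: {s0, s3, s6}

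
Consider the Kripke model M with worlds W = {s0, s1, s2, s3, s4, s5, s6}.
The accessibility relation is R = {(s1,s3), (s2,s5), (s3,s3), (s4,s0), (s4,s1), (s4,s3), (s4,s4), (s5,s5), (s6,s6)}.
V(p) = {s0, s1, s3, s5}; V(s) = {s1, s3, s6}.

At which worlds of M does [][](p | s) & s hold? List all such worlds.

Let φ = [][](p | s) & s. Evaluate φ at each world:
  s0 (successors ∅): φ is false.
  s1 (successors {s3}): φ is true.
  s2 (successors {s5}): φ is false.
  s3 (successors {s3}): φ is true.
  s4 (successors {s0, s1, s3, s4}): φ is false.
  s5 (successors {s5}): φ is false.
  s6 (successors {s6}): φ is true.
For instance, at s6:
  At s6: [][](p | s) is true, s is true, so [][](p | s) & s is true.
    At s6: [][](p | s) requires [](p | s) at every successor {s6}.
      At s6: [](p | s) is true.
    So [][](p | s) is true at s6.
Satisfying worlds: {s1, s3, s6}

s1, s3, s6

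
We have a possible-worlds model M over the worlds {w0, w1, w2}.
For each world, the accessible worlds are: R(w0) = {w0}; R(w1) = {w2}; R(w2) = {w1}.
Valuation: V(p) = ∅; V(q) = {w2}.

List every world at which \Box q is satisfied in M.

w1

Recall that \Box ψ holds at a world iff ψ holds at every accessible world, and \Diamond ψ holds iff ψ holds at some accessible world.
Let φ = \Box q. Evaluate φ at each world:
  w0 (successors {w0}): φ is false.
  w1 (successors {w2}): φ is true.
  w2 (successors {w1}): φ is false.
For instance, at w0:
  At w0: \Box q requires q at every successor {w0}.
    q fails at w0, so \Box q is false at w0.
Satisfying worlds: {w1}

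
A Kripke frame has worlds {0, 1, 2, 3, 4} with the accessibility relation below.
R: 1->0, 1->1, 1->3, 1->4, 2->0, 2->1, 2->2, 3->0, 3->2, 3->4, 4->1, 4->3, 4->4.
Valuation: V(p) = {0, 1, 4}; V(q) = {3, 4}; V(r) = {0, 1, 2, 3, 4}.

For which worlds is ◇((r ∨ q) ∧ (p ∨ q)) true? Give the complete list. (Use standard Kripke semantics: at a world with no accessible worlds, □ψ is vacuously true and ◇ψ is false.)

1, 2, 3, 4

Let φ = ◇((r ∨ q) ∧ (p ∨ q)). Evaluate φ at each world:
  0 (successors ∅): φ is false.
  1 (successors {0, 1, 3, 4}): φ is true.
  2 (successors {0, 1, 2}): φ is true.
  3 (successors {0, 2, 4}): φ is true.
  4 (successors {1, 3, 4}): φ is true.
For instance, at 3:
  At 3: ◇((r ∨ q) ∧ (p ∨ q)) requires (r ∨ q) ∧ (p ∨ q) at some successor in {0, 2, 4}.
    (r ∨ q) ∧ (p ∨ q) holds at 0, so ◇((r ∨ q) ∧ (p ∨ q)) is true at 3.
Satisfying worlds: {1, 2, 3, 4}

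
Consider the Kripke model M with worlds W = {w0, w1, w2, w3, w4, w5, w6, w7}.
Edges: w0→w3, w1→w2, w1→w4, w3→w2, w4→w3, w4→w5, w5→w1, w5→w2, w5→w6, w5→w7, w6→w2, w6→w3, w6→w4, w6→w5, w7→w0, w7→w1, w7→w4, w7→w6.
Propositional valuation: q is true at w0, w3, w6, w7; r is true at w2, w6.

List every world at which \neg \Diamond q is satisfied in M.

w1, w2, w3

Let φ = \neg \Diamond q. Evaluate φ at each world:
  w0 (successors {w3}): φ is false.
  w1 (successors {w2, w4}): φ is true.
  w2 (successors ∅): φ is true.
  w3 (successors {w2}): φ is true.
  w4 (successors {w3, w5}): φ is false.
  w5 (successors {w1, w2, w6, w7}): φ is false.
  w6 (successors {w2, w3, w4, w5}): φ is false.
  w7 (successors {w0, w1, w4, w6}): φ is false.
For instance, at w7:
  At w7: \Diamond q is true, so \neg \Diamond q is false.
    At w7: \Diamond q requires q at some successor in {w0, w1, w4, w6}.
      q holds at w0, so \Diamond q is true at w7.
Satisfying worlds: {w1, w2, w3}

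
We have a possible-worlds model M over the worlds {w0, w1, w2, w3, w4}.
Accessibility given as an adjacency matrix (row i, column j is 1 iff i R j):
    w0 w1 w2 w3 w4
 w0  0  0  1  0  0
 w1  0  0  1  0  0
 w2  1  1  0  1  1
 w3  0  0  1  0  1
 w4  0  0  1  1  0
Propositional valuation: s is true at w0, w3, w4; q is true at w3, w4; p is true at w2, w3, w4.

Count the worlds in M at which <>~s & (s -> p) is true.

Recall that <>ψ holds at a world iff ψ holds at some accessible world.
Let φ = <>~s & (s -> p). Evaluate φ at each world:
  w0 (successors {w2}): φ is false.
  w1 (successors {w2}): φ is true.
  w2 (successors {w0, w1, w3, w4}): φ is true.
  w3 (successors {w2, w4}): φ is true.
  w4 (successors {w2, w3}): φ is true.
For instance, at w0:
  At w0: <>~s is true, s -> p is false, so <>~s & (s -> p) is false.
    At w0: <>~s requires ~s at some successor in {w2}.
      ~s holds at w2, so <>~s is true at w0.
Satisfying worlds: {w1, w2, w3, w4}

4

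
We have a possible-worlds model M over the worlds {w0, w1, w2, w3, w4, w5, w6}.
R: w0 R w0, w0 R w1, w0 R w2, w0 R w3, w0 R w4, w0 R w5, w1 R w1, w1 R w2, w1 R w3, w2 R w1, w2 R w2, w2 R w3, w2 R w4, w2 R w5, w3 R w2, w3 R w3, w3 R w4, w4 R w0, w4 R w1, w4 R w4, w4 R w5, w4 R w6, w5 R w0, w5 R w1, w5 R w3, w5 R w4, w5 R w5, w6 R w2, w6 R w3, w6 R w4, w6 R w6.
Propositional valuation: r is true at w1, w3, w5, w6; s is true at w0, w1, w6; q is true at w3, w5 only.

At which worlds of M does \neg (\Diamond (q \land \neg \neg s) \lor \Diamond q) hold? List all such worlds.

none

Let φ = \neg (\Diamond (q \land \neg \neg s) \lor \Diamond q). Evaluate φ at each world:
  w0 (successors {w0, w1, w2, w3, w4, w5}): φ is false.
  w1 (successors {w1, w2, w3}): φ is false.
  w2 (successors {w1, w2, w3, w4, w5}): φ is false.
  w3 (successors {w2, w3, w4}): φ is false.
  w4 (successors {w0, w1, w4, w5, w6}): φ is false.
  w5 (successors {w0, w1, w3, w4, w5}): φ is false.
  w6 (successors {w2, w3, w4, w6}): φ is false.
For instance, at w4:
  At w4: \Diamond (q \land \neg \neg s) \lor \Diamond q is true, so \neg (\Diamond (q \land \neg \neg s) \lor \Diamond q) is false.
    At w4: \Diamond (q \land \neg \neg s) is false, \Diamond q is true, so \Diamond (q \land \neg \neg s) \lor \Diamond q is true.
      At w4: \Diamond (q \land \neg \neg s) requires q \land \neg \neg s at some successor in {w0, w1, w4, w5, w6}.
        At w0: q \land \neg \neg s is false.
        At w1: q \land \neg \neg s is false.
        At w4: q \land \neg \neg s is false.
        At w5: q \land \neg \neg s is false.
        At w6: q \land \neg \neg s is false.
      So \Diamond (q \land \neg \neg s) is false at w4.
      At w4: \Diamond q requires q at some successor in {w0, w1, w4, w5, w6}.
        q holds at w5, so \Diamond q is true at w4.
Satisfying worlds: none.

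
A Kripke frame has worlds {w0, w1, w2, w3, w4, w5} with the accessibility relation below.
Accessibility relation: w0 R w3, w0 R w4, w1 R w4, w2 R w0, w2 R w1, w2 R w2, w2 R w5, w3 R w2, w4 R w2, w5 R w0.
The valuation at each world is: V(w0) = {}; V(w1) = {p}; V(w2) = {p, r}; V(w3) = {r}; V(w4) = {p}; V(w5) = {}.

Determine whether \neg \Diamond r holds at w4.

Recall that \Diamond ψ holds at a world iff ψ holds at some accessible world.
At w4: \Diamond r is true, so \neg \Diamond r is false.
  At w4: \Diamond r requires r at some successor in {w2}.
    r holds at w2, so \Diamond r is true at w4.

No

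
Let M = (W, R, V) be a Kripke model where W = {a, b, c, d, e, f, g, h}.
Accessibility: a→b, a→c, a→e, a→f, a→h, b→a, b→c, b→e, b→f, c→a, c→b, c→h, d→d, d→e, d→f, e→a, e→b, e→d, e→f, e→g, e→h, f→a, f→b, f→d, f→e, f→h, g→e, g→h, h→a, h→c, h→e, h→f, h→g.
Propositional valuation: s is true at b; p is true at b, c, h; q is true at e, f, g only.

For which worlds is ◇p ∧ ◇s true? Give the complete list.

Let φ = ◇p ∧ ◇s. Evaluate φ at each world:
  a (successors {b, c, e, f, h}): φ is true.
  b (successors {a, c, e, f}): φ is false.
  c (successors {a, b, h}): φ is true.
  d (successors {d, e, f}): φ is false.
  e (successors {a, b, d, f, g, h}): φ is true.
  f (successors {a, b, d, e, h}): φ is true.
  g (successors {e, h}): φ is false.
  h (successors {a, c, e, f, g}): φ is false.
For instance, at c:
  At c: ◇p is true, ◇s is true, so ◇p ∧ ◇s is true.
    At c: ◇p requires p at some successor in {a, b, h}.
      p holds at b, so ◇p is true at c.
    At c: ◇s requires s at some successor in {a, b, h}.
      s holds at b, so ◇s is true at c.
Satisfying worlds: {a, c, e, f}

a, c, e, f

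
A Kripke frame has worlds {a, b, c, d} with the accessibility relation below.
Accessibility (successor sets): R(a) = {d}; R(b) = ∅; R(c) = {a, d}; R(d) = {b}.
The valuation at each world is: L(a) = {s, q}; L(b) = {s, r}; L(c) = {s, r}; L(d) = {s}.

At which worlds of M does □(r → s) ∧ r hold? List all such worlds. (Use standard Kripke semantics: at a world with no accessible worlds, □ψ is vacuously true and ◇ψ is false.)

b, c

Recall that □ψ holds at a world iff ψ holds at every accessible world, and ◇ψ holds iff ψ holds at some accessible world.
Let φ = □(r → s) ∧ r. Evaluate φ at each world:
  a (successors {d}): φ is false.
  b (successors ∅): φ is true.
  c (successors {a, d}): φ is true.
  d (successors {b}): φ is false.
For instance, at d:
  At d: □(r → s) is true, r is false, so □(r → s) ∧ r is false.
    At d: □(r → s) requires r → s at every successor {b}.
      At b: r → s is true.
    So □(r → s) is true at d.
Satisfying worlds: {b, c}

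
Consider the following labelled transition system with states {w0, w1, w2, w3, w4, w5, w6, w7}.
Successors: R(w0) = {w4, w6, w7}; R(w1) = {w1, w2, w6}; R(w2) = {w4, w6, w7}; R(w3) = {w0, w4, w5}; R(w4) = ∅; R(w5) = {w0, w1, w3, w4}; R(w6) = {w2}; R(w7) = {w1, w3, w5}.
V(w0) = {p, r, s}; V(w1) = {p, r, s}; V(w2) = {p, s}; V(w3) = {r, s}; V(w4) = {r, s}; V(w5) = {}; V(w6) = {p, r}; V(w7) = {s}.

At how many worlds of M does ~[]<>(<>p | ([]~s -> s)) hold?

4

Let φ = ~[]<>(<>p | ([]~s -> s)). Evaluate φ at each world:
  w0 (successors {w4, w6, w7}): φ is true.
  w1 (successors {w1, w2, w6}): φ is false.
  w2 (successors {w4, w6, w7}): φ is true.
  w3 (successors {w0, w4, w5}): φ is true.
  w4 (successors ∅): φ is false.
  w5 (successors {w0, w1, w3, w4}): φ is true.
  w6 (successors {w2}): φ is false.
  w7 (successors {w1, w3, w5}): φ is false.
For instance, at w2:
  At w2: []<>(<>p | ([]~s -> s)) is false, so ~[]<>(<>p | ([]~s -> s)) is true.
    At w2: []<>(<>p | ([]~s -> s)) requires <>(<>p | ([]~s -> s)) at every successor {w4, w6, w7}.
      <>(<>p | ([]~s -> s)) fails at w4, so []<>(<>p | ([]~s -> s)) is false at w2.
Satisfying worlds: {w0, w2, w3, w5}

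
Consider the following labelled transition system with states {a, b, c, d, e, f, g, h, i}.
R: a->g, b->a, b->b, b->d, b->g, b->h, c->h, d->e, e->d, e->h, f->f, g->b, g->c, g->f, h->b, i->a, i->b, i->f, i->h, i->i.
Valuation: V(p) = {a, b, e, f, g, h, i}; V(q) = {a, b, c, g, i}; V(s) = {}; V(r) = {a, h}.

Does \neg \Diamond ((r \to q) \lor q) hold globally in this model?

No

Let φ = \neg \Diamond ((r \to q) \lor q). Evaluate φ at each world:
  a (successors {g}): φ is false.
  b (successors {a, b, d, g, h}): φ is false.
  c (successors {h}): φ is true.
  d (successors {e}): φ is false.
  e (successors {d, h}): φ is false.
  f (successors {f}): φ is false.
  g (successors {b, c, f}): φ is false.
  h (successors {b}): φ is false.
  i (successors {a, b, f, h, i}): φ is false.
Detail at a (counterexample):
  At a: \Diamond ((r \to q) \lor q) is true, so \neg \Diamond ((r \to q) \lor q) is false.
    At a: \Diamond ((r \to q) \lor q) requires (r \to q) \lor q at some successor in {g}.
      (r \to q) \lor q holds at g, so \Diamond ((r \to q) \lor q) is true at a.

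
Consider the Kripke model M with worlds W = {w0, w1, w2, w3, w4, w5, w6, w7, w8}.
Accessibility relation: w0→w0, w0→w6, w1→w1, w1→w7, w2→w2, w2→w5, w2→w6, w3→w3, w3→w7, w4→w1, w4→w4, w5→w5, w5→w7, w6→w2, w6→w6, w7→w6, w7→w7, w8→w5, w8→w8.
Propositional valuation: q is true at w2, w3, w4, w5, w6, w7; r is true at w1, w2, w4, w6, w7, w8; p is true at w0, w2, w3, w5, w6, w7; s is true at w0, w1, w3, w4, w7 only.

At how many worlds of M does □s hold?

3

Recall that □ψ holds at a world iff ψ holds at every accessible world, and ◇ψ holds iff ψ holds at some accessible world.
Let φ = □s. Evaluate φ at each world:
  w0 (successors {w0, w6}): φ is false.
  w1 (successors {w1, w7}): φ is true.
  w2 (successors {w2, w5, w6}): φ is false.
  w3 (successors {w3, w7}): φ is true.
  w4 (successors {w1, w4}): φ is true.
  w5 (successors {w5, w7}): φ is false.
  w6 (successors {w2, w6}): φ is false.
  w7 (successors {w6, w7}): φ is false.
  w8 (successors {w5, w8}): φ is false.
For instance, at w8:
  At w8: □s requires s at every successor {w5, w8}.
    s fails at w5, so □s is false at w8.
Satisfying worlds: {w1, w3, w4}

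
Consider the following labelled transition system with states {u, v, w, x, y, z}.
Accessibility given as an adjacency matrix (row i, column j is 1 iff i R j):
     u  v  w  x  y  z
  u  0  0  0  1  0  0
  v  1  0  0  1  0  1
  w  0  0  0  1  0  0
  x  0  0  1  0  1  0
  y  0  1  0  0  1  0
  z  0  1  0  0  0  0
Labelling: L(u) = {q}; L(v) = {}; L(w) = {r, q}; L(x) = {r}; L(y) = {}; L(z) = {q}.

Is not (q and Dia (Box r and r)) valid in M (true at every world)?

Recall that Box ψ holds at a world iff ψ holds at every accessible world, and Dia ψ holds iff ψ holds at some accessible world.
Let φ = not (q and Dia (Box r and r)). Evaluate φ at each world:
  u (successors {x}): φ is true.
  v (successors {u, x, z}): φ is true.
  w (successors {x}): φ is true.
  x (successors {w, y}): φ is true.
  y (successors {v, y}): φ is true.
  z (successors {v}): φ is true.
For instance, at z:
  At z: q and Dia (Box r and r) is false, so not (q and Dia (Box r and r)) is true.
    At z: q is true, Dia (Box r and r) is false, so q and Dia (Box r and r) is false.
      At z: Dia (Box r and r) requires Box r and r at some successor in {v}.
        At v: Box r and r is false.
      So Dia (Box r and r) is false at z.

Yes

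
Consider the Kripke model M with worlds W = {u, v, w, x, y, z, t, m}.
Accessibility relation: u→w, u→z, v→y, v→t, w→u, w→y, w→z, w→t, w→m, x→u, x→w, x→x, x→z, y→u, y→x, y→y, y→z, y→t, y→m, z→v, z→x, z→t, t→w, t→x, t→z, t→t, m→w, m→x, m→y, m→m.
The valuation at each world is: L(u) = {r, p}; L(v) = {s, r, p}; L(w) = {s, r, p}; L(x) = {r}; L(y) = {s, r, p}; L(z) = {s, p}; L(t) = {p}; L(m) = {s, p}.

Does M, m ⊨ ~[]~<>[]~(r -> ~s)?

No

At m: []~<>[]~(r -> ~s) is true, so ~[]~<>[]~(r -> ~s) is false.
  At m: []~<>[]~(r -> ~s) requires ~<>[]~(r -> ~s) at every successor {w, x, y, m}.
    At w: ~<>[]~(r -> ~s) is true.
    At x: ~<>[]~(r -> ~s) is true.
    At y: ~<>[]~(r -> ~s) is true.
    At m: ~<>[]~(r -> ~s) is true.
  So []~<>[]~(r -> ~s) is true at m.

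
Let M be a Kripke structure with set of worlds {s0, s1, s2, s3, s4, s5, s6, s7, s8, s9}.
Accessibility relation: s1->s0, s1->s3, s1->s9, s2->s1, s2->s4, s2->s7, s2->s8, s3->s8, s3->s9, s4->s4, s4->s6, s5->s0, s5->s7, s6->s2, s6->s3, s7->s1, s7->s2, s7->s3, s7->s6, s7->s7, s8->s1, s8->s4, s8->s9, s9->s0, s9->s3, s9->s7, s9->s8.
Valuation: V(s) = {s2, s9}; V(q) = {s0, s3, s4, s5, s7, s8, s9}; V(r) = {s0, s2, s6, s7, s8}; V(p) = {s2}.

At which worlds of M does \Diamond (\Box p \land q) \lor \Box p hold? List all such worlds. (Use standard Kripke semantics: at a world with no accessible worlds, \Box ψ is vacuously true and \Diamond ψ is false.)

s0, s1, s5, s9

Recall that \Box ψ holds at a world iff ψ holds at every accessible world, and \Diamond ψ holds iff ψ holds at some accessible world.
Let φ = \Diamond (\Box p \land q) \lor \Box p. Evaluate φ at each world:
  s0 (successors ∅): φ is true.
  s1 (successors {s0, s3, s9}): φ is true.
  s2 (successors {s1, s4, s7, s8}): φ is false.
  s3 (successors {s8, s9}): φ is false.
  s4 (successors {s4, s6}): φ is false.
  s5 (successors {s0, s7}): φ is true.
  s6 (successors {s2, s3}): φ is false.
  s7 (successors {s1, s2, s3, s6, s7}): φ is false.
  s8 (successors {s1, s4, s9}): φ is false.
  s9 (successors {s0, s3, s7, s8}): φ is true.
For instance, at s5:
  At s5: \Diamond (\Box p \land q) is true, \Box p is false, so \Diamond (\Box p \land q) \lor \Box p is true.
    At s5: \Diamond (\Box p \land q) requires \Box p \land q at some successor in {s0, s7}.
      \Box p \land q holds at s0, so \Diamond (\Box p \land q) is true at s5.
    At s5: \Box p requires p at every successor {s0, s7}.
      p fails at s0, so \Box p is false at s5.
Satisfying worlds: {s0, s1, s5, s9}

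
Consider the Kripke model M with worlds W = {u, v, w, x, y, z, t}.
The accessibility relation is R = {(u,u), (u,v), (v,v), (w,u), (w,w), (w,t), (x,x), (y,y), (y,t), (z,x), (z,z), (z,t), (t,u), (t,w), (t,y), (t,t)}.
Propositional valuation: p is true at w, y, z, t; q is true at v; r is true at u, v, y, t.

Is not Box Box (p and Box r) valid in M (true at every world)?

Yes

Let φ = not Box Box (p and Box r). Evaluate φ at each world:
  u (successors {u, v}): φ is true.
  v (successors {v}): φ is true.
  w (successors {u, w, t}): φ is true.
  x (successors {x}): φ is true.
  y (successors {y, t}): φ is true.
  z (successors {x, z, t}): φ is true.
  t (successors {u, w, y, t}): φ is true.
For instance, at u:
  At u: Box Box (p and Box r) is false, so not Box Box (p and Box r) is true.
    At u: Box Box (p and Box r) requires Box (p and Box r) at every successor {u, v}.
      Box (p and Box r) fails at u, so Box Box (p and Box r) is false at u.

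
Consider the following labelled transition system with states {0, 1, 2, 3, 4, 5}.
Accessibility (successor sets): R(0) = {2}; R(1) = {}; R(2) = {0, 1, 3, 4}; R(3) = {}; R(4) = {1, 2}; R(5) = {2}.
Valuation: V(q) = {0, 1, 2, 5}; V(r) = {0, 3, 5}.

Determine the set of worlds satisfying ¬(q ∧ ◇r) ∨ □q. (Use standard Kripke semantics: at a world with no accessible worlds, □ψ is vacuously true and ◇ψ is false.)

0, 1, 3, 4, 5

Let φ = ¬(q ∧ ◇r) ∨ □q. Evaluate φ at each world:
  0 (successors {2}): φ is true.
  1 (successors ∅): φ is true.
  2 (successors {0, 1, 3, 4}): φ is false.
  3 (successors ∅): φ is true.
  4 (successors {1, 2}): φ is true.
  5 (successors {2}): φ is true.
For instance, at 2:
  At 2: ¬(q ∧ ◇r) is false, □q is false, so ¬(q ∧ ◇r) ∨ □q is false.
    At 2: q ∧ ◇r is true, so ¬(q ∧ ◇r) is false.
      At 2: q is true, ◇r is true, so q ∧ ◇r is true.
    At 2: □q requires q at every successor {0, 1, 3, 4}.
      q fails at 3, so □q is false at 2.
Satisfying worlds: {0, 1, 3, 4, 5}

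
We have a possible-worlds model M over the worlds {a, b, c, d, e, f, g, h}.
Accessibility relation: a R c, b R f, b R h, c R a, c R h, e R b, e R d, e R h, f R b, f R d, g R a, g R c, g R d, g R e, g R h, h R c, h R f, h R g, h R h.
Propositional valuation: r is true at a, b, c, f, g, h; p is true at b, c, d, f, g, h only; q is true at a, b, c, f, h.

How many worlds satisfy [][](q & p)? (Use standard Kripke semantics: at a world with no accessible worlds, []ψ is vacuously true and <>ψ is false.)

Recall that []ψ holds at a world iff ψ holds at every accessible world, and <>ψ holds iff ψ holds at some accessible world.
Let φ = [][](q & p). Evaluate φ at each world:
  a (successors {c}): φ is false.
  b (successors {f, h}): φ is false.
  c (successors {a, h}): φ is false.
  d (successors ∅): φ is true.
  e (successors {b, d, h}): φ is false.
  f (successors {b, d}): φ is true.
  g (successors {a, c, d, e, h}): φ is false.
  h (successors {c, f, g, h}): φ is false.
For instance, at a:
  At a: [][](q & p) requires [](q & p) at every successor {c}.
    [](q & p) fails at c, so [][](q & p) is false at a.
      At c: [](q & p) requires q & p at every successor {a, h}.
        q & p fails at a, so [](q & p) is false at c.
Satisfying worlds: {d, f}

2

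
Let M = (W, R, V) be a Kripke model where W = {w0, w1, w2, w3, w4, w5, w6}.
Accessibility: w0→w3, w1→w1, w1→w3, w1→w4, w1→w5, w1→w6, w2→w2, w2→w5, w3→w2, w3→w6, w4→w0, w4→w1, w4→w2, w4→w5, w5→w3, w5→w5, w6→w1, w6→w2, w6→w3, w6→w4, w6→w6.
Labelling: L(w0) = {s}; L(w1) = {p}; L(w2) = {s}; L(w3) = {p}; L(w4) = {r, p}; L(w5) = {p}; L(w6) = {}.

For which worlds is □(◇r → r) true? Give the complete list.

Let φ = □(◇r → r). Evaluate φ at each world:
  w0 (successors {w3}): φ is true.
  w1 (successors {w1, w3, w4, w5, w6}): φ is false.
  w2 (successors {w2, w5}): φ is true.
  w3 (successors {w2, w6}): φ is false.
  w4 (successors {w0, w1, w2, w5}): φ is false.
  w5 (successors {w3, w5}): φ is true.
  w6 (successors {w1, w2, w3, w4, w6}): φ is false.
For instance, at w0:
  At w0: □(◇r → r) requires ◇r → r at every successor {w3}.
      At w3: ◇r is false, r is false, so ◇r → r is true.
  So □(◇r → r) is true at w0.
Satisfying worlds: {w0, w2, w5}

w0, w2, w5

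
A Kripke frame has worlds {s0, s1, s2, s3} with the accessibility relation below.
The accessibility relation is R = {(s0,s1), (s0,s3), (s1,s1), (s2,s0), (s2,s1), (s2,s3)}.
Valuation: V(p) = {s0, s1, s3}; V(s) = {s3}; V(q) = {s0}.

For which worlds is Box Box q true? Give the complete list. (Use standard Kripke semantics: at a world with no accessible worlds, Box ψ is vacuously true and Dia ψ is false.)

s3

Recall that Box ψ holds at a world iff ψ holds at every accessible world, and Dia ψ holds iff ψ holds at some accessible world.
Let φ = Box Box q. Evaluate φ at each world:
  s0 (successors {s1, s3}): φ is false.
  s1 (successors {s1}): φ is false.
  s2 (successors {s0, s1, s3}): φ is false.
  s3 (successors ∅): φ is true.
For instance, at s1:
  At s1: Box Box q requires Box q at every successor {s1}.
    Box q fails at s1, so Box Box q is false at s1.
      At s1: Box q requires q at every successor {s1}.
        q fails at s1, so Box q is false at s1.
Satisfying worlds: {s3}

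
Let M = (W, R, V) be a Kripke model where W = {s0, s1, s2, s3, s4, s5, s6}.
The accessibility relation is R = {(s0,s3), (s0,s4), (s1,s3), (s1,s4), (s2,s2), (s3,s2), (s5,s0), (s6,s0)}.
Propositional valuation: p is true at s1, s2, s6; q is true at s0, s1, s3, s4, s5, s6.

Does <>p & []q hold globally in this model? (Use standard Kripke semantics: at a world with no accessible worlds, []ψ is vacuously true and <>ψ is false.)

Recall that []ψ holds at a world iff ψ holds at every accessible world, and <>ψ holds iff ψ holds at some accessible world.
Let φ = <>p & []q. Evaluate φ at each world:
  s0 (successors {s3, s4}): φ is false.
  s1 (successors {s3, s4}): φ is false.
  s2 (successors {s2}): φ is false.
  s3 (successors {s2}): φ is false.
  s4 (successors ∅): φ is false.
  s5 (successors {s0}): φ is false.
  s6 (successors {s0}): φ is false.
Detail at s0 (counterexample):
  At s0: <>p is false, []q is true, so <>p & []q is false.
    At s0: <>p requires p at some successor in {s3, s4}.
      At s3: p is false.
      At s4: p is false.
    So <>p is false at s0.
    At s0: []q requires q at every successor {s3, s4}.
      At s3: q is true.
      At s4: q is true.
    So []q is true at s0.

No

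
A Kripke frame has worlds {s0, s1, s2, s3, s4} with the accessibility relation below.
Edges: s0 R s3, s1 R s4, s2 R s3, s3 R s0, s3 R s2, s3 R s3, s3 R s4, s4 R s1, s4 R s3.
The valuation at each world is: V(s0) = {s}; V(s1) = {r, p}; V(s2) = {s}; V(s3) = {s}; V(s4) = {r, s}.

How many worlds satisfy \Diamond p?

1

Let φ = \Diamond p. Evaluate φ at each world:
  s0 (successors {s3}): φ is false.
  s1 (successors {s4}): φ is false.
  s2 (successors {s3}): φ is false.
  s3 (successors {s0, s2, s3, s4}): φ is false.
  s4 (successors {s1, s3}): φ is true.
For instance, at s1:
  At s1: \Diamond p requires p at some successor in {s4}.
    At s4: p is false.
  So \Diamond p is false at s1.
Satisfying worlds: {s4}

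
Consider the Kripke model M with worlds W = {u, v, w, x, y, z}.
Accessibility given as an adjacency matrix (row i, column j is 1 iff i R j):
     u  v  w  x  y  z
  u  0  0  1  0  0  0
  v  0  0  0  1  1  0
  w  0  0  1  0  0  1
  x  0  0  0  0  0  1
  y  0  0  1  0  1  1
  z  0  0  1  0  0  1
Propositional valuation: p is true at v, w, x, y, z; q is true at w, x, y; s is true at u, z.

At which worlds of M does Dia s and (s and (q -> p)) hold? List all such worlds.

z

Let φ = Dia s and (s and (q -> p)). Evaluate φ at each world:
  u (successors {w}): φ is false.
  v (successors {x, y}): φ is false.
  w (successors {w, z}): φ is false.
  x (successors {z}): φ is false.
  y (successors {w, y, z}): φ is false.
  z (successors {w, z}): φ is true.
For instance, at w:
  At w: Dia s is true, s and (q -> p) is false, so Dia s and (s and (q -> p)) is false.
    At w: Dia s requires s at some successor in {w, z}.
      s holds at z, so Dia s is true at w.
Satisfying worlds: {z}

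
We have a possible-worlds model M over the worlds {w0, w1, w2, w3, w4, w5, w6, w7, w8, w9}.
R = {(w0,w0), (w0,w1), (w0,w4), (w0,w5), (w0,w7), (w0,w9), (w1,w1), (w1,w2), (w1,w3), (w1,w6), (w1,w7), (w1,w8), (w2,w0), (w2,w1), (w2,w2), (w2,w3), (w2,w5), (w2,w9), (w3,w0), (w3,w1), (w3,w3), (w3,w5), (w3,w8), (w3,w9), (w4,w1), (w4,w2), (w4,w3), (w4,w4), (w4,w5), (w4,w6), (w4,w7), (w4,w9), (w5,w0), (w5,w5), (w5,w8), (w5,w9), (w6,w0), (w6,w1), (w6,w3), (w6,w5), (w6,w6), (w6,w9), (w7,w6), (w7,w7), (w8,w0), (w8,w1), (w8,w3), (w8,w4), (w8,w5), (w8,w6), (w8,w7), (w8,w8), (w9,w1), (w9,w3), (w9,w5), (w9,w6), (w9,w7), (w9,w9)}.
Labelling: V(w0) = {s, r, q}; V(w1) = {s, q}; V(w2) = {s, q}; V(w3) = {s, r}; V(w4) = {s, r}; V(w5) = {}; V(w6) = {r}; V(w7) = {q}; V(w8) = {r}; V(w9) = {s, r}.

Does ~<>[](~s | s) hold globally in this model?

No

Recall that []ψ holds at a world iff ψ holds at every accessible world, and <>ψ holds iff ψ holds at some accessible world.
Let φ = ~<>[](~s | s). Evaluate φ at each world:
  w0 (successors {w0, w1, w4, w5, w7, w9}): φ is false.
  w1 (successors {w1, w2, w3, w6, w7, w8}): φ is false.
  w2 (successors {w0, w1, w2, w3, w5, w9}): φ is false.
  w3 (successors {w0, w1, w3, w5, w8, w9}): φ is false.
  w4 (successors {w1, w2, w3, w4, w5, w6, w7, w9}): φ is false.
  w5 (successors {w0, w5, w8, w9}): φ is false.
  w6 (successors {w0, w1, w3, w5, w6, w9}): φ is false.
  w7 (successors {w6, w7}): φ is false.
  w8 (successors {w0, w1, w3, w4, w5, w6, w7, w8}): φ is false.
  w9 (successors {w1, w3, w5, w6, w7, w9}): φ is false.
Detail at w0 (counterexample):
  At w0: <>[](~s | s) is true, so ~<>[](~s | s) is false.
    At w0: <>[](~s | s) requires [](~s | s) at some successor in {w0, w1, w4, w5, w7, w9}.
      [](~s | s) holds at w0, so <>[](~s | s) is true at w0.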